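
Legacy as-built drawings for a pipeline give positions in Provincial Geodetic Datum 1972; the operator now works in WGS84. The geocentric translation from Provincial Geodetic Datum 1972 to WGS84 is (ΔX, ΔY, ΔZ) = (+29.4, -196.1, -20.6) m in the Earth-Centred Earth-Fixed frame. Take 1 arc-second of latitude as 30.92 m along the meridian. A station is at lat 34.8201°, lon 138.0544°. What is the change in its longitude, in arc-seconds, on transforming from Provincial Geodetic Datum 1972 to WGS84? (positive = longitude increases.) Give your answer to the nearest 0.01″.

Δλ = 4.97″

sin φ = 0.571002, cos φ = 0.820949, sin λ = 0.668425, cos λ = -0.743780.
East component: ΔE = −sin λ·ΔX + cos λ·ΔY = −(0.668425)(29.4) + (-0.743780)(-196.1) = 126.20 m.
1° of latitude spans 3600 × 30.92 = 111312 m; at latitude φ, 1° of longitude spans that × cos φ = 91381.5 m, so Δλ = 126.20 / 91381.5 × 3600 = 4.972″.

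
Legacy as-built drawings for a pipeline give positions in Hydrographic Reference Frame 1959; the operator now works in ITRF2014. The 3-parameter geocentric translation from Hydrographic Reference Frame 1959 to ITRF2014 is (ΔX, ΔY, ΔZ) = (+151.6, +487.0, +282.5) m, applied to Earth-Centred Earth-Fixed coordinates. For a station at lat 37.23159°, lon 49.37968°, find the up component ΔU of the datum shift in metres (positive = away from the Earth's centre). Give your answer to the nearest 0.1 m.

The local up (radial) axis is (cos φ cos λ, cos φ sin λ, sin φ), giving ΔU = 78.583 + 294.316 + 170.923 = 543.82 m.

ΔU = 543.8 m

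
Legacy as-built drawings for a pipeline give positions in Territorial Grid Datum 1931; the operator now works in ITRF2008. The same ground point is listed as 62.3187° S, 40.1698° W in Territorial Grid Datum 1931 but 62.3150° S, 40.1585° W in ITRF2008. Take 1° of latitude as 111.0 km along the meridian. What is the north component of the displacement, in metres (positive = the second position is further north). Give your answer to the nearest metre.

Δφ = -62.3150° − -62.3187° = +0.0037°; Δλ = -40.1585° − -40.1698° = +0.0113°.
ΔN = Δφ × 111000 = 410.7 m; ΔE = Δλ × 111000 × cos(-62.3187°) = +0.0113 × 111000 × 0.464553 = 582.7 m.

ΔN = 411 m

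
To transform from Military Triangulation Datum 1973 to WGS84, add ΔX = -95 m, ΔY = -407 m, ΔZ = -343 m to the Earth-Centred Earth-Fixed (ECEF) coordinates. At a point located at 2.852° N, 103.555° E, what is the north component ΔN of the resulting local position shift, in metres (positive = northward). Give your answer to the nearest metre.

ΔN = -324 m

The local north axis is (−sin φ cos λ, −sin φ sin λ, cos φ), giving ΔN = -1.108 + 19.687 − 342.575 = -324.00 m.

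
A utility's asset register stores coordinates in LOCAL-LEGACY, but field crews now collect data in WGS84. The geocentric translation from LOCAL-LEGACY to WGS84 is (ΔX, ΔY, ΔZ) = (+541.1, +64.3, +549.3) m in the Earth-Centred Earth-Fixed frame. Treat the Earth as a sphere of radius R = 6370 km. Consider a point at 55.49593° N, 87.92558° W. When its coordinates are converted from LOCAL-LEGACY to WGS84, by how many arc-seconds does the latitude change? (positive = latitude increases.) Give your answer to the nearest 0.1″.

sin φ = 0.824086, cos φ = 0.566465, sin λ = -0.999345, cos λ = 0.036198.
North component: ΔN = −sin φ cos λ·ΔX − sin φ sin λ·ΔY + cos φ·ΔZ = −(0.824086)(0.036198)(541.1) − (0.824086)(-0.999345)(64.3) + (0.566465)(549.3) = 347.97 m.
1° of latitude spans πR/180 = 111177 m, so Δφ = 347.97 / 111177 × 3600 = 11.268″.

Δφ = 11.3″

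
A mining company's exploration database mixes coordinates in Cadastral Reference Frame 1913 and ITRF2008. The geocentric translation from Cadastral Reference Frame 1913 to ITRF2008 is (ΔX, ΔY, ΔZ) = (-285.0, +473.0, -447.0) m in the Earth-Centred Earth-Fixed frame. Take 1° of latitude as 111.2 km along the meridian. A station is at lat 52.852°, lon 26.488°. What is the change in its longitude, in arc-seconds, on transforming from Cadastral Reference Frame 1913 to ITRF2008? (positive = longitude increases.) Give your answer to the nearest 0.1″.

sin φ = 0.797078, cos φ = 0.603876, sin λ = 0.446010, cos λ = 0.895028.
East component: ΔE = −sin λ·ΔX + cos λ·ΔY = −(0.446010)(-285.0) + (0.895028)(473.0) = 550.46 m.
1° of latitude spans 111200 m; at latitude φ, 1° of longitude spans that × cos φ = 67151.0 m, so Δλ = 550.46 / 67151.0 × 3600 = 29.511″.

Δλ = 29.5″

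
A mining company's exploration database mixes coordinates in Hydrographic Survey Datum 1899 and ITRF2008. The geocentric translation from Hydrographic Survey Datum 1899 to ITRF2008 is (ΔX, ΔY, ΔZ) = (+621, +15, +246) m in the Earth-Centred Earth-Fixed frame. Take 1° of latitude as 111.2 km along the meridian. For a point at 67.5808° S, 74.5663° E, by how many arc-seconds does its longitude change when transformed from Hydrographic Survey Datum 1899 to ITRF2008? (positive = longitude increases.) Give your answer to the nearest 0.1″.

sin φ = -0.924418, cos φ = 0.381380, sin λ = 0.963939, cos λ = 0.266123.
East component: ΔE = −sin λ·ΔX + cos λ·ΔY = −(0.963939)(621) + (0.266123)(15) = -594.61 m.
1° of latitude spans 111200 m; at latitude φ, 1° of longitude spans that × cos φ = 42409.5 m, so Δλ = -594.61 / 42409.5 × 3600 = -50.475″.

Δλ = -50.5″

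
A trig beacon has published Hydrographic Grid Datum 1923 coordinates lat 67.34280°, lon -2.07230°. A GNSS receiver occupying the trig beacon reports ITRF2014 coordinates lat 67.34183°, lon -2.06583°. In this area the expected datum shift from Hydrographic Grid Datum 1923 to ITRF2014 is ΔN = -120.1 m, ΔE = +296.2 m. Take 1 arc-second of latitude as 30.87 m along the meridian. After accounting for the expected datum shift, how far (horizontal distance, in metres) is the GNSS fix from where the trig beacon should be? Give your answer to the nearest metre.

23 m

Observed coordinate differences: Δφ = -0.00097°, Δλ = +0.00647°.
Converting to metres (1° lat = 111132 m, cos φ = 0.385217): observed ΔN = -107.8 m, observed ΔE = 277.0 m.
Subtracting the expected shift leaves a residual of -107.8 − (-120.1) = 12.3 m north and 277.0 − (296.2) = -19.2 m east.
Residual distance = √(12.3² + (-19.2)²) = 22.8 m.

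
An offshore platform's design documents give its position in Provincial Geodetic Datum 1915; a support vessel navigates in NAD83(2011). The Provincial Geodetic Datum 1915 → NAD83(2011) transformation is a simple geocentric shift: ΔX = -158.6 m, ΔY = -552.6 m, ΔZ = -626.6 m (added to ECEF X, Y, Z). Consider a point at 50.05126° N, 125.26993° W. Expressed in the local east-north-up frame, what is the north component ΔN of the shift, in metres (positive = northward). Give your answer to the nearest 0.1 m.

ΔN = -818.4 m

At φ = 50.05126°, λ = -125.26993°: sin φ = 0.766619, cos φ = 0.642102, sin λ = -0.816441, cos λ = -0.577429.
ΔN = −sin φ cos λ·ΔX − sin φ sin λ·ΔY + cos φ·ΔZ = −(0.766619)(-0.577429)(-158.6) − (0.766619)(-0.816441)(-552.6) + (0.642102)(-626.6) = -818.42 m.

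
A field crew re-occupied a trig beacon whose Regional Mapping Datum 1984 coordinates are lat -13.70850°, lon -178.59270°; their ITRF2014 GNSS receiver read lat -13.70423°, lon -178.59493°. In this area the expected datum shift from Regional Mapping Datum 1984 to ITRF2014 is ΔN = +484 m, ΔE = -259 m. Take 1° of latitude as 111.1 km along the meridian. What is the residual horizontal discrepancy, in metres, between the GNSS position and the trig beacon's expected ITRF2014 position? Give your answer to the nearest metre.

Observed coordinate differences: Δφ = +0.00427°, Δλ = -0.00223°.
Converting to metres (1° lat = 111100 m, cos φ = 0.971514): observed ΔN = 474.4 m, observed ΔE = -240.7 m.
Subtracting the expected shift leaves a residual of 474.4 − (484) = -9.6 m north and -240.7 − (-259) = 18.3 m east.
Residual distance = √((-9.6)² + 18.3²) = 20.7 m.

21 m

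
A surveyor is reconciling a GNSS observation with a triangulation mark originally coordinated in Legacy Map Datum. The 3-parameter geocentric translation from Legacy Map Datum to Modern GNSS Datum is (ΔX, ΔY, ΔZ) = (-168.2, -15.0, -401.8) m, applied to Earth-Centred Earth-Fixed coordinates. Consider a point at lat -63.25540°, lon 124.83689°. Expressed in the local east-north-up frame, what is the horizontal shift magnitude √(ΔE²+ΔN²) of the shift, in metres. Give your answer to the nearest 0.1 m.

At φ = -63.25540°, λ = 124.83689°: sin φ = -0.893021, cos φ = 0.450014, sin λ = 0.820782, cos λ = -0.571242.
ΔE = −sin λ·ΔX + cos λ·ΔY = −(0.820782)·(-168.2) + (-0.571242)·(-15.0) = 146.62 m.
ΔN = −sin φ cos λ·ΔX − sin φ sin λ·ΔY + cos φ·ΔZ = −(-0.893021)(-0.571242)(-168.2) − (-0.893021)(0.820782)(-15.0) + (0.450014)(-401.8) = -106.01 m.
Horizontal magnitude = √(ΔE² + ΔN²) = √(146.62² + (-106.01)²) = 180.93 m.

180.9 m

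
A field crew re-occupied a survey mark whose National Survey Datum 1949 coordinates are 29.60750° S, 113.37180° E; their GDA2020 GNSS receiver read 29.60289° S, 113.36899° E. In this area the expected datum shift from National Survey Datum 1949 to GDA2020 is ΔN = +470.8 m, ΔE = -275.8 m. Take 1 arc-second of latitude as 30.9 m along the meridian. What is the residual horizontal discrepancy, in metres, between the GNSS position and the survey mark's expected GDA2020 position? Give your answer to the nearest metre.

Observed coordinate differences: Δφ = +0.00461°, Δλ = -0.00281°.
Converting to metres (1° lat = 111240 m, cos φ = 0.869430): observed ΔN = 512.8 m, observed ΔE = -271.8 m.
Subtracting the expected shift leaves a residual of 512.8 − (470.8) = 42.0 m north and -271.8 − (-275.8) = 4.0 m east.
Residual distance = √(42.0² + 4.0²) = 42.2 m.

42 m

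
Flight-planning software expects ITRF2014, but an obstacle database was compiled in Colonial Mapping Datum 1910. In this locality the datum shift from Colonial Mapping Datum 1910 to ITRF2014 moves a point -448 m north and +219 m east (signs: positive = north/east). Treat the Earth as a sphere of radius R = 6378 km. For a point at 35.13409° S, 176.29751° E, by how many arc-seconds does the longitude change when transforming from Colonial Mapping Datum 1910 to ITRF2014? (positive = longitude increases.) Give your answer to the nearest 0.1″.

At latitude -35.13409°, cos φ = 0.817807.
One radian of longitude at latitude φ spans R cos φ, so Δλ = ΔE / (R cos φ) = 219.0 / (6378000 × 0.817807) = 4.1986e-05 rad = 8.660″.

Δλ = 8.7″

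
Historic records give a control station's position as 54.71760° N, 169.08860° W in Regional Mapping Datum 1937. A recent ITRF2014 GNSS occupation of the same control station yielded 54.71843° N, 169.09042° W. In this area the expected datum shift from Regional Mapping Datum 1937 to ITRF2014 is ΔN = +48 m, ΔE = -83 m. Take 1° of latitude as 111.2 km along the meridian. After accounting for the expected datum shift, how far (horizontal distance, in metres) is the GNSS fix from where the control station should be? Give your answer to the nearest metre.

56 m

Observed coordinate differences: Δφ = +0.00083°, Δλ = -0.00182°.
Converting to metres (1° lat = 111200 m, cos φ = 0.577607): observed ΔN = 92.3 m, observed ΔE = -116.9 m.
Subtracting the expected shift leaves a residual of 92.3 − (48) = 44.3 m north and -116.9 − (-83) = -33.9 m east.
Residual distance = √(44.3² + (-33.9)²) = 55.8 m.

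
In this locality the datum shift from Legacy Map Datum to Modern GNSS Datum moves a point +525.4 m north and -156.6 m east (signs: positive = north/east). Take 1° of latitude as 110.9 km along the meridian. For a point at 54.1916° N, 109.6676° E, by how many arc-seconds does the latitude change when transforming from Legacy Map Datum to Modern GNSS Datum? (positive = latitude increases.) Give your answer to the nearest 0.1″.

Δφ = 17.1″

1° of latitude = 110.9 km, so Δφ = 525.4 / 110900 = 0.0047376° = 17.055″.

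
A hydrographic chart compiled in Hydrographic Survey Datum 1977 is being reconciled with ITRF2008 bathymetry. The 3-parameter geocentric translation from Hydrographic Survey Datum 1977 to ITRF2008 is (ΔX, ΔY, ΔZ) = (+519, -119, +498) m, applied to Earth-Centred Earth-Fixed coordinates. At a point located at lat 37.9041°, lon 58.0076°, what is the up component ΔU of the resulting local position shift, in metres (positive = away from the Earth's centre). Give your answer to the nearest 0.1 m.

ΔU = 443.3 m

At φ = 37.9041°, λ = 58.0076°: sin φ = 0.614342, cos φ = 0.789040, sin λ = 0.848118, cos λ = 0.529807.
ΔU = cos φ cos λ·ΔX + cos φ sin λ·ΔY + sin φ·ΔZ = (0.789040)(0.529807)(519) + (0.789040)(0.848118)(-119) + (0.614342)(498) = 443.27 m.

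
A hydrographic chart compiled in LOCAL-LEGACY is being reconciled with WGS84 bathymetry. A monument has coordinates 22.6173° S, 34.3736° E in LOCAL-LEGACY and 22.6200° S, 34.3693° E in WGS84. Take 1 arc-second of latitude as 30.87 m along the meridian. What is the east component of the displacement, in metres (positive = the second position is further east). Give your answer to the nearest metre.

ΔE = -441 m

Δφ = -22.6200° − -22.6173° = -0.0027°; Δλ = 34.3693° − 34.3736° = -0.0043°.
1° of latitude = 3600 × 30.87 = 111132 m.
ΔN = Δφ × 111132 = -300.1 m; ΔE = Δλ × 111132 × cos(-22.6173°) = -0.0043 × 111132 × 0.923094 = -441.1 m.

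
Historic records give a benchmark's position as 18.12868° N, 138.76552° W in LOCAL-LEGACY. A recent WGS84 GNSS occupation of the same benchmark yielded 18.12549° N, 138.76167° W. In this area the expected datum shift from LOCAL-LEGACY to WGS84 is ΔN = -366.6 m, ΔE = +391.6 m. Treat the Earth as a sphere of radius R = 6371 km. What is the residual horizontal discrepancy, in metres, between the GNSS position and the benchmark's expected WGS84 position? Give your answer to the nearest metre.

19 m

Observed coordinate differences: Δφ = -0.00319°, Δλ = +0.00385°.
Converting to metres (1° lat = 111195 m, cos φ = 0.950360): observed ΔN = -354.7 m, observed ΔE = 406.8 m.
Subtracting the expected shift leaves a residual of -354.7 − (-366.6) = 11.9 m north and 406.8 − (391.6) = 15.2 m east.
Residual distance = √(11.9² + 15.2²) = 19.3 m.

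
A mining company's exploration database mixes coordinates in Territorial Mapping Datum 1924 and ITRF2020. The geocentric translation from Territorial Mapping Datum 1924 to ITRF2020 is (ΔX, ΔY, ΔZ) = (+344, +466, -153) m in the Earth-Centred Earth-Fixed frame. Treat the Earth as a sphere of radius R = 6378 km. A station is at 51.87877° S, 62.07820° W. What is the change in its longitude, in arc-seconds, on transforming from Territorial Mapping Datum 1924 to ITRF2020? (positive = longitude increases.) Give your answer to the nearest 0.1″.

sin φ = -0.786706, cos φ = 0.617327, sin λ = -0.883588, cos λ = 0.468266.
East component: ΔE = −sin λ·ΔX + cos λ·ΔY = −(-0.883588)(344) + (0.468266)(466) = 522.17 m.
1° of latitude spans πR/180 = 111317 m; at latitude φ, 1° of longitude spans that × cos φ = 68719.1 m, so Δλ = 522.17 / 68719.1 × 3600 = 27.355″.

Δλ = 27.4″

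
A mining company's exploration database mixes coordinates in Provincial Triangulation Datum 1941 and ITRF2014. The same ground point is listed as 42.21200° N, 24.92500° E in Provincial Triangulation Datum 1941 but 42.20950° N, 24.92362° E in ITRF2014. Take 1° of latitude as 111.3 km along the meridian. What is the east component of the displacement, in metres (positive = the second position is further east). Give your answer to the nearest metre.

ΔE = -114 m

Δφ = 42.20950° − 42.21200° = -0.00250°; Δλ = 24.92362° − 24.92500° = -0.00138°.
ΔN = Δφ × 111300 = -278.3 m; ΔE = Δλ × 111300 × cos(42.21200°) = -0.00138 × 111300 × 0.740664 = -113.8 m.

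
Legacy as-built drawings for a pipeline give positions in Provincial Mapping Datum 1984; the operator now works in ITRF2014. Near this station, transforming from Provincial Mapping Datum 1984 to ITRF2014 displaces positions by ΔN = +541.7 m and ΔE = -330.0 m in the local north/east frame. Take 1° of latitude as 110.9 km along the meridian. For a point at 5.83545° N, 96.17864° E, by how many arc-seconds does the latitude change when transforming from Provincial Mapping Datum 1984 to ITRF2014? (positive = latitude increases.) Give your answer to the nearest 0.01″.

1° of latitude = 110.9 km, so Δφ = 541.7 / 110900 = 0.0048846° = 17.584″.

Δφ = 17.58″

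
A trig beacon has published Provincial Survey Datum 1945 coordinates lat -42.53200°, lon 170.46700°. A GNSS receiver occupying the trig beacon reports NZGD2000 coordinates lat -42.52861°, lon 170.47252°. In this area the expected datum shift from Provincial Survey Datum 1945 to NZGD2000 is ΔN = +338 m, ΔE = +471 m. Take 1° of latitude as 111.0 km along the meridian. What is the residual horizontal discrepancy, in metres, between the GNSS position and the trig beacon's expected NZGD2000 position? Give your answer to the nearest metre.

43 m

Observed coordinate differences: Δφ = +0.00339°, Δλ = +0.00552°.
Converting to metres (1° lat = 111000 m, cos φ = 0.736900): observed ΔN = 376.3 m, observed ΔE = 451.5 m.
Subtracting the expected shift leaves a residual of 376.3 − (338) = 38.3 m north and 451.5 − (471) = -19.5 m east.
Residual distance = √(38.3² + (-19.5)²) = 43.0 m.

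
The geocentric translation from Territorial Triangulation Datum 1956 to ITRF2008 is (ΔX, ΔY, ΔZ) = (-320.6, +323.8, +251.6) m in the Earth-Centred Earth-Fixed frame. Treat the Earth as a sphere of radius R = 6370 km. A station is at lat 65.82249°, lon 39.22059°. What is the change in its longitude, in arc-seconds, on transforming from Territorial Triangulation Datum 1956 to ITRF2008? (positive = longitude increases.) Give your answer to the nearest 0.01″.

Δλ = 35.86″

sin φ = 0.912281, cos φ = 0.409565, sin λ = 0.632308, cos λ = 0.774717.
East component: ΔE = −sin λ·ΔX + cos λ·ΔY = −(0.632308)(-320.6) + (0.774717)(323.8) = 453.57 m.
1° of latitude spans πR/180 = 111177 m; at latitude φ, 1° of longitude spans that × cos φ = 45534.4 m, so Δλ = 453.57 / 45534.4 × 3600 = 35.860″.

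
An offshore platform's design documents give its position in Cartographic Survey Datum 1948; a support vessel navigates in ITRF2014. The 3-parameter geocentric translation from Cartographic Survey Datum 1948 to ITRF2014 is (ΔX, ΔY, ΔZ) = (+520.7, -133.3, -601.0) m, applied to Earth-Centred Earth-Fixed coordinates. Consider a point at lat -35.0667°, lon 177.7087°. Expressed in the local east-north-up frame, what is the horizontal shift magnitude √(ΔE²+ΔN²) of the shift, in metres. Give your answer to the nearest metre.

At φ = -35.0667°, λ = 177.7087°: sin φ = -0.574530, cos φ = 0.818484, sin λ = 0.039980, cos λ = -0.999200.
ΔE = −sin λ·ΔX + cos λ·ΔY = −(0.039980)·(520.7) + (-0.999200)·(-133.3) = 112.38 m.
ΔN = −sin φ cos λ·ΔX − sin φ sin λ·ΔY + cos φ·ΔZ = −(-0.574530)(-0.999200)(520.7) − (-0.574530)(0.039980)(-133.3) + (0.818484)(-601.0) = -793.89 m.
Horizontal magnitude = √(ΔE² + ΔN²) = √(112.38² + (-793.89)²) = 801.80 m.

802 m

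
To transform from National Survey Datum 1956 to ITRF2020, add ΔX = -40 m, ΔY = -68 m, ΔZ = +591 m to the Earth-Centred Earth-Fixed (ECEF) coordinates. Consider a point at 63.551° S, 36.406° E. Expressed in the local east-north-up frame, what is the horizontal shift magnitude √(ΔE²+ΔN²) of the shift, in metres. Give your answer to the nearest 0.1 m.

200.7 m

At φ = -63.551°, λ = 36.406°: sin φ = -0.895331, cos φ = 0.445401, sin λ = 0.593503, cos λ = 0.804832.
ΔE = −sin λ·ΔX + cos λ·ΔY = −(0.593503)·(-40) + (0.804832)·(-68) = -30.99 m.
ΔN = −sin φ cos λ·ΔX − sin φ sin λ·ΔY + cos φ·ΔZ = −(-0.895331)(0.804832)(-40) − (-0.895331)(0.593503)(-68) + (0.445401)(591) = 198.27 m.
Horizontal magnitude = √(ΔE² + ΔN²) = √((-30.99)² + 198.27²) = 200.68 m.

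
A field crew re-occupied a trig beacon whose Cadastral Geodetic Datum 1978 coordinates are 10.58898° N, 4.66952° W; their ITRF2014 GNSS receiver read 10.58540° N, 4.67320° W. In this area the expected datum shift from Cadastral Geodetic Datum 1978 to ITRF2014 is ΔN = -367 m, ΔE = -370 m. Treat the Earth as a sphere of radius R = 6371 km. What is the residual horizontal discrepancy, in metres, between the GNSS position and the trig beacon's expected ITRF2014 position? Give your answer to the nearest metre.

45 m

Observed coordinate differences: Δφ = -0.00358°, Δλ = -0.00368°.
Converting to metres (1° lat = 111195 m, cos φ = 0.982971): observed ΔN = -398.1 m, observed ΔE = -402.2 m.
Subtracting the expected shift leaves a residual of -398.1 − (-367) = -31.1 m north and -402.2 − (-370) = -32.2 m east.
Residual distance = √((-31.1)² + (-32.2)²) = 44.8 m.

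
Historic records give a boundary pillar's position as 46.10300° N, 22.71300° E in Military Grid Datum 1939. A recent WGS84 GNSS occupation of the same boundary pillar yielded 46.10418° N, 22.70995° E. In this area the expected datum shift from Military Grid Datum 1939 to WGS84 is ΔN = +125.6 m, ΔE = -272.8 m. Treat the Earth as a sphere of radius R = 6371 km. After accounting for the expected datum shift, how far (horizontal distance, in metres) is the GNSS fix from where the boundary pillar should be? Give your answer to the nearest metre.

38 m

Observed coordinate differences: Δφ = +0.00118°, Δλ = -0.00305°.
Converting to metres (1° lat = 111195 m, cos φ = 0.693364): observed ΔN = 131.2 m, observed ΔE = -235.2 m.
Subtracting the expected shift leaves a residual of 131.2 − (125.6) = 5.6 m north and -235.2 − (-272.8) = 37.6 m east.
Residual distance = √(5.6² + 37.6²) = 38.1 m.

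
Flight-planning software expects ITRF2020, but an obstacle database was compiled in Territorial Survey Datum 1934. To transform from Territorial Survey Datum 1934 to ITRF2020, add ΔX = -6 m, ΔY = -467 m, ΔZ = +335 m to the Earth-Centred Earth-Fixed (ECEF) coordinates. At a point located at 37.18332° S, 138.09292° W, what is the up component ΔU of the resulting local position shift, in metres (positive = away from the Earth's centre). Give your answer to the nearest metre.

At φ = -37.18332°, λ = -138.09292°: sin φ = -0.604367, cos φ = 0.796706, sin λ = -0.667925, cos λ = -0.744229.
ΔU = cos φ cos λ·ΔX + cos φ sin λ·ΔY + sin φ·ΔZ = (0.796706)(-0.744229)(-6) + (0.796706)(-0.667925)(-467) + (-0.604367)(335) = 49.60 m.

ΔU = 50 m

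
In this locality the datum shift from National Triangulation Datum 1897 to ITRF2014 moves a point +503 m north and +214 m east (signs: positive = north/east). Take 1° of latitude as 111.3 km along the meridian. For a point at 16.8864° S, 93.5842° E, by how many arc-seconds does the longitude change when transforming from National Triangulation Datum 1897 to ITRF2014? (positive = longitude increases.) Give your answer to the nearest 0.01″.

Δλ = 7.23″

At latitude -16.8864°, cos φ = 0.956883.
1° of longitude at this latitude = 111.3 × cos φ = 106.50 km, so Δλ = 214.0 / 106501.0 = 0.0020094° = 7.234″.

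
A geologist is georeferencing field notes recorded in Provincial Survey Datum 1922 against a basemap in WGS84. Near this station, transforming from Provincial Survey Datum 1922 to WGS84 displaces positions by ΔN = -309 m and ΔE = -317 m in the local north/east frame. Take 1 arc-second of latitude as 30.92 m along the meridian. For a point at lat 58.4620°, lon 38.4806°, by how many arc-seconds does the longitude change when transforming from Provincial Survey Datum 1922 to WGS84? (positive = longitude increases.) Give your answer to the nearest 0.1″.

Δλ = -19.6″

At latitude 58.4620°, cos φ = 0.523064.
1″ of longitude at this latitude = 30.92 × cos φ = 16.1731 m, so Δλ = -317.0 / 16.1731 = -19.600″.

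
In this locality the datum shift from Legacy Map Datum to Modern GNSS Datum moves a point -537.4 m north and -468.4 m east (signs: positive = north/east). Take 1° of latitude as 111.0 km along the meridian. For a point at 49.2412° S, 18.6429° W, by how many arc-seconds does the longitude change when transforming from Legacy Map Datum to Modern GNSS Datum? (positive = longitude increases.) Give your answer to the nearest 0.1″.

Δλ = -23.3″

At latitude -49.2412°, cos φ = 0.652876.
1° of longitude at this latitude = 111.0 × cos φ = 72.47 km, so Δλ = -468.4 / 72469.2 = -0.0064634° = -23.268″.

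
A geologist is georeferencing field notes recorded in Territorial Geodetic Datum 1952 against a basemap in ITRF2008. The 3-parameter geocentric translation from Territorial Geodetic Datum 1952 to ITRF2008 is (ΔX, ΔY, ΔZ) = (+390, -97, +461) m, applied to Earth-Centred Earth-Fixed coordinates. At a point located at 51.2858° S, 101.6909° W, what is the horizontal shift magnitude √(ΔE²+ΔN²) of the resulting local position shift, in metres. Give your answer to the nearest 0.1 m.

The local east axis at (φ, λ) is (−sin λ, cos λ, 0), so ΔE = −sin(-101.6909°)·390 + cos(-101.6909°)·(-97) = 401.56 m.
The local north axis is (−sin φ cos λ, −sin φ sin λ, cos φ), giving ΔN = -61.662 + 74.117 + 288.326 = 300.78 m.
Horizontal magnitude = √(ΔE² + ΔN²) = √(401.56² + 300.78²) = 501.72 m.

501.7 m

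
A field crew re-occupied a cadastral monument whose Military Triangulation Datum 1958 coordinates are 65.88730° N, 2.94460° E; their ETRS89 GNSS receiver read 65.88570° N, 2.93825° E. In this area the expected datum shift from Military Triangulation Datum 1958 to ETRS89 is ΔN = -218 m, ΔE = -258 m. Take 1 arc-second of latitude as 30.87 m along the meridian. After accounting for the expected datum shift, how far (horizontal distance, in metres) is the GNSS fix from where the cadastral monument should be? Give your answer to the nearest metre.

50 m

Observed coordinate differences: Δφ = -0.00160°, Δλ = -0.00635°.
Converting to metres (1° lat = 111132 m, cos φ = 0.408533): observed ΔN = -177.8 m, observed ΔE = -288.3 m.
Subtracting the expected shift leaves a residual of -177.8 − (-218) = 40.2 m north and -288.3 − (-258) = -30.3 m east.
Residual distance = √(40.2² + (-30.3)²) = 50.3 m.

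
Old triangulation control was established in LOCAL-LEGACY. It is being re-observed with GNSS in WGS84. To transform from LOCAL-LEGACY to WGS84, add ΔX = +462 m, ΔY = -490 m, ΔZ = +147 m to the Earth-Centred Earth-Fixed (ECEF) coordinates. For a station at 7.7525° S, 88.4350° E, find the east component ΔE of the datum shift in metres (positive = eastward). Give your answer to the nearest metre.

ΔE = -475 m

The local east axis at (φ, λ) is (−sin λ, cos λ, 0), so ΔE = −sin(88.4350°)·462 + cos(88.4350°)·(-490) = -475.21 m.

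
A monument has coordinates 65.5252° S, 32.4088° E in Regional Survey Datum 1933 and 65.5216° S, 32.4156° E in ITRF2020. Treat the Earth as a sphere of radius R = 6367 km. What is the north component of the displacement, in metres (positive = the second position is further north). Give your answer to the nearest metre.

ΔN = 400 m

Δφ = -65.5216° − -65.5252° = +0.0036°; Δλ = 32.4156° − 32.4088° = +0.0068°.
1° along a meridian = πR/180 = 111125 m.
ΔN = Δφ × 111125 = 400.1 m; ΔE = Δλ × 111125 × cos(-65.5252°) = +0.0068 × 111125 × 0.414293 = 313.1 m.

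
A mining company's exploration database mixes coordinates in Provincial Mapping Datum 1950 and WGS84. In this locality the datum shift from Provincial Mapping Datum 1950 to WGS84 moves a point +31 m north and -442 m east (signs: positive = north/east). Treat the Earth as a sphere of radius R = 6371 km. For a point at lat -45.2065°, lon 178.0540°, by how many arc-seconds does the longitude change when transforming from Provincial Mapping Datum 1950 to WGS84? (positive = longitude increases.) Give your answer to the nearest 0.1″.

At latitude -45.2065°, cos φ = 0.704554.
One radian of longitude at latitude φ spans R cos φ, so Δλ = ΔE / (R cos φ) = -442.0 / (6371000 × 0.704554) = -9.8469e-05 rad = -20.311″.

Δλ = -20.3″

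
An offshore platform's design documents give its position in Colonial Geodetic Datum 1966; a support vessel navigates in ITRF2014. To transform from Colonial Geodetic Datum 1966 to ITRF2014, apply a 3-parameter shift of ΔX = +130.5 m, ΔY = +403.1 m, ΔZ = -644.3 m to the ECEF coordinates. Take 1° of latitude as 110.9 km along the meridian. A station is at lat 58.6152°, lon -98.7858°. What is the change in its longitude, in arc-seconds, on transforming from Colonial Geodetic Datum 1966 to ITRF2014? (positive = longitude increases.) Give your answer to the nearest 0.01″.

sin φ = 0.853689, cos φ = 0.520783, sin λ = -0.988266, cos λ = -0.152741.
East component: ΔE = −sin λ·ΔX + cos λ·ΔY = −(-0.988266)(130.5) + (-0.152741)(403.1) = 67.40 m.
1° of latitude spans 110900 m; at latitude φ, 1° of longitude spans that × cos φ = 57754.9 m, so Δλ = 67.40 / 57754.9 × 3600 = 4.201″.

Δλ = 4.20″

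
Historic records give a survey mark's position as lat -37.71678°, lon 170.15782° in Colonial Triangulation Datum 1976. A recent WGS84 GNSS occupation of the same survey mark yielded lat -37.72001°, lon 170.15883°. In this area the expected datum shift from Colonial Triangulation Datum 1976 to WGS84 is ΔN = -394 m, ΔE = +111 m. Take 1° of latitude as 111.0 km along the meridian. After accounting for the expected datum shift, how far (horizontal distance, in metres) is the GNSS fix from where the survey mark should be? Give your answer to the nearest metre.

42 m

Observed coordinate differences: Δφ = -0.00323°, Δλ = +0.00101°.
Converting to metres (1° lat = 111000 m, cos φ = 0.791044): observed ΔN = -358.5 m, observed ΔE = 88.7 m.
Subtracting the expected shift leaves a residual of -358.5 − (-394) = 35.5 m north and 88.7 − (111) = -22.3 m east.
Residual distance = √(35.5² + (-22.3)²) = 41.9 m.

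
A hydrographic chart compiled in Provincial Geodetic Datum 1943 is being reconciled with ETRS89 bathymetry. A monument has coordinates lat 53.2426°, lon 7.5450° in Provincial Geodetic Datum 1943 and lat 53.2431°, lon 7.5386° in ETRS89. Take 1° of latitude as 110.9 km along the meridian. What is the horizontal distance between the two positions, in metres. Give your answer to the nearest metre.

428 m

Δφ = 53.2431° − 53.2426° = +0.0005°; Δλ = 7.5386° − 7.5450° = -0.0064°.
ΔN = Δφ × 110900 = 55.4 m; ΔE = Δλ × 110900 × cos(53.2426°) = -0.0064 × 110900 × 0.598428 = -424.7 m.
Distance = √(ΔE² + ΔN²) = √((-424.7)² + 55.4²) = 428.3 m.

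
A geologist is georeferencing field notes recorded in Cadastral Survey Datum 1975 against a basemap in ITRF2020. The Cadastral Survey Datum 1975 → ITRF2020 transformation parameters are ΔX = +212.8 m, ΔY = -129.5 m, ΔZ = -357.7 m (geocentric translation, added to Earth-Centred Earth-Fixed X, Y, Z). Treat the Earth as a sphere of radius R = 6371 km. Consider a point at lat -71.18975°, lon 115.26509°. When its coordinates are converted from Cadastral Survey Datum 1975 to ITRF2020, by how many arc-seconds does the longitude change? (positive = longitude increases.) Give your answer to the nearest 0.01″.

sin φ = -0.946592, cos φ = 0.322435, sin λ = 0.904343, cos λ = -0.426807.
East component: ΔE = −sin λ·ΔX + cos λ·ΔY = −(0.904343)(212.8) + (-0.426807)(-129.5) = -137.17 m.
1° of latitude spans πR/180 = 111195 m; at latitude φ, 1° of longitude spans that × cos φ = 35853.1 m, so Δλ = -137.17 / 35853.1 × 3600 = -13.773″.

Δλ = -13.77″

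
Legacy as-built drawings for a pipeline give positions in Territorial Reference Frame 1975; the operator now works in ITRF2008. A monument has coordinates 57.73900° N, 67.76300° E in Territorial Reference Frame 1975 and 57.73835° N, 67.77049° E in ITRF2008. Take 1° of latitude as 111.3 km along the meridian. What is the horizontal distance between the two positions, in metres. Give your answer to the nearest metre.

Δφ = 57.73835° − 57.73900° = -0.00065°; Δλ = 67.77049° − 67.76300° = +0.00749°.
ΔN = Δφ × 111300 = -72.3 m; ΔE = Δλ × 111300 × cos(57.73900°) = +0.00749 × 111300 × 0.533777 = 445.0 m.
Distance = √(ΔE² + ΔN²) = √(445.0² + (-72.3)²) = 450.8 m.

451 m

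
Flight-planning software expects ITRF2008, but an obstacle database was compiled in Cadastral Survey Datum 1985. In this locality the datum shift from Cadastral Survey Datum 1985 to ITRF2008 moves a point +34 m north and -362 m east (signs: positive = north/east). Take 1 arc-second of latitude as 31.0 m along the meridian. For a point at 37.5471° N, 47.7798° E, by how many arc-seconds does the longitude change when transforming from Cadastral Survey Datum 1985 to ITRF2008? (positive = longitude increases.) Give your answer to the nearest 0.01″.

Δλ = -14.73″

At latitude 37.5471°, cos φ = 0.792853.
1″ of longitude at this latitude = 31.00 × cos φ = 24.5784 m, so Δλ = -362.0 / 24.5784 = -14.728″.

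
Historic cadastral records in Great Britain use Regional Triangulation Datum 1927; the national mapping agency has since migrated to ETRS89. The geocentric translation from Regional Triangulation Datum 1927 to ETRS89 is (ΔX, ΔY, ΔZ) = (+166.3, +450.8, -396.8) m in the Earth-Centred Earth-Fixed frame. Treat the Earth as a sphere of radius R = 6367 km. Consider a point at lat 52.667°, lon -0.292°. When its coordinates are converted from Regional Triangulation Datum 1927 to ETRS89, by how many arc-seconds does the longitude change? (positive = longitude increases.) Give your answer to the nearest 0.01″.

Δλ = 24.13″

sin φ = 0.795124, cos φ = 0.606446, sin λ = -0.005096, cos λ = 0.999987.
East component: ΔE = −sin λ·ΔX + cos λ·ΔY = −(-0.005096)(166.3) + (0.999987)(450.8) = 451.64 m.
1° of latitude spans πR/180 = 111125 m; at latitude φ, 1° of longitude spans that × cos φ = 67391.4 m, so Δλ = 451.64 / 67391.4 × 3600 = 24.126″.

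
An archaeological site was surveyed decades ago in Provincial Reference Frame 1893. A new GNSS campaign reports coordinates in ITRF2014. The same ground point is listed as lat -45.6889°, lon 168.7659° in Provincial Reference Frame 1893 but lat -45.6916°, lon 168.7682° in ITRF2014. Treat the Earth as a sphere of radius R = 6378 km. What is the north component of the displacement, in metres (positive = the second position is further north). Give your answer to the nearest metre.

Δφ = -45.6916° − -45.6889° = -0.0027°; Δλ = 168.7682° − 168.7659° = +0.0023°.
1° along a meridian = πR/180 = 111317 m.
ΔN = Δφ × 111317 = -300.6 m; ΔE = Δλ × 111317 × cos(-45.6889°) = +0.0023 × 111317 × 0.698554 = 178.9 m.

ΔN = -301 m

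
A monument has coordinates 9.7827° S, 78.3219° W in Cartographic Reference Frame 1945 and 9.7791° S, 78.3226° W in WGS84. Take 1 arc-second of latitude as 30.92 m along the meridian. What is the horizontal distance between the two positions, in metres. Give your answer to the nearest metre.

408 m

Δφ = -9.7791° − -9.7827° = +0.0036°; Δλ = -78.3226° − -78.3219° = -0.0007°.
1° of latitude = 3600 × 30.92 = 111312 m.
ΔN = Δφ × 111312 = 400.7 m; ΔE = Δλ × 111312 × cos(-9.7827°) = -0.0007 × 111312 × 0.985459 = -76.8 m.
Distance = √(ΔE² + ΔN²) = √((-76.8)² + 400.7²) = 408.0 m.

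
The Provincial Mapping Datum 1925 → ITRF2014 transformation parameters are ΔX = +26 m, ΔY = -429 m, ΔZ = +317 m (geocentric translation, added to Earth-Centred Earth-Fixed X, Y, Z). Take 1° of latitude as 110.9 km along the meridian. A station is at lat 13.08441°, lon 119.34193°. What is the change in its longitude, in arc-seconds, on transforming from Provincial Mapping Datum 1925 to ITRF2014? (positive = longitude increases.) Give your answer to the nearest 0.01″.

sin φ = 0.226386, cos φ = 0.974038, sin λ = 0.871711, cos λ = -0.490021.
East component: ΔE = −sin λ·ΔX + cos λ·ΔY = −(0.871711)(26) + (-0.490021)(-429) = 187.55 m.
1° of latitude spans 110900 m; at latitude φ, 1° of longitude spans that × cos φ = 108020.8 m, so Δλ = 187.55 / 108020.8 × 3600 = 6.251″.

Δλ = 6.25″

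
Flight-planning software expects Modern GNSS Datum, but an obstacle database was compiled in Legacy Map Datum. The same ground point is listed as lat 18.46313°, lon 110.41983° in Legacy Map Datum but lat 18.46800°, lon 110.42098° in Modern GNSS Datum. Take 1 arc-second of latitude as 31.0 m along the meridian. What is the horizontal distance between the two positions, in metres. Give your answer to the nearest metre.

557 m

Δφ = 18.46800° − 18.46313° = +0.00487°; Δλ = 110.42098° − 110.41983° = +0.00115°.
1° of latitude = 3600 × 31.00 = 111600 m.
ΔN = Δφ × 111600 = 543.5 m; ΔE = Δλ × 111600 × cos(18.46313°) = +0.00115 × 111600 × 0.948528 = 121.7 m.
Distance = √(ΔE² + ΔN²) = √(121.7² + 543.5²) = 557.0 m.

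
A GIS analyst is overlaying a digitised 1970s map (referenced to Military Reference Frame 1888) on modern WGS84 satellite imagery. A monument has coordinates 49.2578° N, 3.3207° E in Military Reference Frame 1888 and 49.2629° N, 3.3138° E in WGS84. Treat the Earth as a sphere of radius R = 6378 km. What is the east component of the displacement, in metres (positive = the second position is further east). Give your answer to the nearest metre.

Δφ = 49.2629° − 49.2578° = +0.0051°; Δλ = 3.3138° − 3.3207° = -0.0069°.
1° along a meridian = πR/180 = 111317 m.
ΔN = Δφ × 111317 = 567.7 m; ΔE = Δλ × 111317 × cos(49.2578°) = -0.0069 × 111317 × 0.652657 = -501.3 m.

ΔE = -501 m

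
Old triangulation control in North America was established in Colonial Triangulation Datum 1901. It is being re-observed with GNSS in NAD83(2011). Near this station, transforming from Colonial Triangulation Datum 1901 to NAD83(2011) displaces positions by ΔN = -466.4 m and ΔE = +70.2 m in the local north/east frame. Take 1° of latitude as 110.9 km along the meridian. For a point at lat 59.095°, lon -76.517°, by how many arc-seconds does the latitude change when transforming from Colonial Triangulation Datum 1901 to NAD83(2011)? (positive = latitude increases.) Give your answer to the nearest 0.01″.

Δφ = -15.14″

1° of latitude = 110.9 km, so Δφ = -466.4 / 110900 = -0.0042056° = -15.140″.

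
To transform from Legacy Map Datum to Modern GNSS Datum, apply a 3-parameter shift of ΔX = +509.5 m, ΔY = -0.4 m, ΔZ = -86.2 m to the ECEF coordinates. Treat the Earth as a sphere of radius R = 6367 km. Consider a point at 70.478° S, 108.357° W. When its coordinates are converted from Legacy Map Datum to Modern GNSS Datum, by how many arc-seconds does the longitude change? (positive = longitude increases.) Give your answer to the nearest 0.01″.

Δλ = 46.89″

sin φ = -0.942513, cos φ = 0.334169, sin λ = -0.949113, cos λ = -0.314937.
East component: ΔE = −sin λ·ΔX + cos λ·ΔY = −(-0.949113)(509.5) + (-0.314937)(-0.4) = 483.70 m.
1° of latitude spans πR/180 = 111125 m; at latitude φ, 1° of longitude spans that × cos φ = 37134.5 m, so Δλ = 483.70 / 37134.5 × 3600 = 46.892″.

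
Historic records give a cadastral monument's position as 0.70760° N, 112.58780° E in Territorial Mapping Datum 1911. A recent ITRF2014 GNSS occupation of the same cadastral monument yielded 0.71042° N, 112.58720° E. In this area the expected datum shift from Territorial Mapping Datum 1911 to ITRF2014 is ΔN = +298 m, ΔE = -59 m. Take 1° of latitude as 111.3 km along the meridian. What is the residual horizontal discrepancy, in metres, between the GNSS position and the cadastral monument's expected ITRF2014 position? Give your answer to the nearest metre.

18 m

Observed coordinate differences: Δφ = +0.00282°, Δλ = -0.00060°.
Converting to metres (1° lat = 111300 m, cos φ = 0.999924): observed ΔN = 313.9 m, observed ΔE = -66.8 m.
Subtracting the expected shift leaves a residual of 313.9 − (298) = 15.9 m north and -66.8 − (-59) = -7.8 m east.
Residual distance = √(15.9² + (-7.8)²) = 17.7 m.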